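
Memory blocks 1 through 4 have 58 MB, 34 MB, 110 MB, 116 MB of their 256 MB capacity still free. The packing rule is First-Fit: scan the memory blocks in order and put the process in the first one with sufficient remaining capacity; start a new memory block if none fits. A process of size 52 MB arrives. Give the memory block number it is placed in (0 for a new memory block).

Memory blocks with room: memory block 1 (58 MB), memory block 3 (110 MB), memory block 4 (116 MB).
The first with room is memory block 1.

1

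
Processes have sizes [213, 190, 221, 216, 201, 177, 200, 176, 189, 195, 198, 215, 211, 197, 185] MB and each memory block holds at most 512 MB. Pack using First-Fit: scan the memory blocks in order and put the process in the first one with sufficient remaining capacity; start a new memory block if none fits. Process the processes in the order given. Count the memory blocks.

213 MB → memory block 1 (remaining 299 MB)
190 MB → memory block 1 (remaining 109 MB)
221 MB → memory block 2 (remaining 291 MB)
216 MB → memory block 2 (remaining 75 MB)
201 MB → memory block 3 (remaining 311 MB)
177 MB → memory block 3 (remaining 134 MB)
200 MB → memory block 4 (remaining 312 MB)
176 MB → memory block 4 (remaining 136 MB)
189 MB → memory block 5 (remaining 323 MB)
195 MB → memory block 5 (remaining 128 MB)
198 MB → memory block 6 (remaining 314 MB)
215 MB → memory block 6 (remaining 99 MB)
211 MB → memory block 7 (remaining 301 MB)
197 MB → memory block 7 (remaining 104 MB)
185 MB → memory block 8 (remaining 327 MB)

8 memory blocks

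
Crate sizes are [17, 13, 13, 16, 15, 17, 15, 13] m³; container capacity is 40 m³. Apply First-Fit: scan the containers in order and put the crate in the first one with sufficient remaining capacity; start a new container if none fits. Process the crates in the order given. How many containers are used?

17 m³ → container 1 (remaining 23 m³)
13 m³ → container 1 (remaining 10 m³)
13 m³ → container 2 (remaining 27 m³)
16 m³ → container 2 (remaining 11 m³)
15 m³ → container 3 (remaining 25 m³)
17 m³ → container 3 (remaining 8 m³)
15 m³ → container 4 (remaining 25 m³)
13 m³ → container 4 (remaining 12 m³)
Final containers: [17,13] [13,16] [15,17] [15,13].

4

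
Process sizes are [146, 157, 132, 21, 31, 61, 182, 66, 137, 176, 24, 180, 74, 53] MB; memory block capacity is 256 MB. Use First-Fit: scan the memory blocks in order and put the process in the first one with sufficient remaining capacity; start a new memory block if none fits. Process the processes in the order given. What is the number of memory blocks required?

7 memory blocks

Put 146 MB in memory block 1; 110 MB remain.
Put 157 MB in memory block 2; 99 MB remain.
Put 132 MB in memory block 3; 124 MB remain.
Put 21 MB in memory block 1; 89 MB remain.
Put 31 MB in memory block 1; 58 MB remain.
Put 61 MB in memory block 2; 38 MB remain.
Put 182 MB in memory block 4; 74 MB remain.
Put 66 MB in memory block 3; 58 MB remain.
Put 137 MB in memory block 5; 119 MB remain.
Put 176 MB in memory block 6; 80 MB remain.
Put 24 MB in memory block 1; 34 MB remain.
Put 180 MB in memory block 7; 76 MB remain.
Put 74 MB in memory block 4; 0 MB remain.
Put 53 MB in memory block 3; 5 MB remain.
Final memory blocks: [146,21,31,24] [157,61] [132,66,53] [182,74] [137] [176] [180].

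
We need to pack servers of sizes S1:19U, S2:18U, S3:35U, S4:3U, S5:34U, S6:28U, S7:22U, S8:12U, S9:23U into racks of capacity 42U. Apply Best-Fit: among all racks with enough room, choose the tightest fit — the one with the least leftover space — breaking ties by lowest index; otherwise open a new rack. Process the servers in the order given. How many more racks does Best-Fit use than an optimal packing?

1

Best-Fit: [19,18,3] [35] [34] [28,12] [22] [23] → 6 racks.
Total size 194U; any packing needs at least ⌈194/42⌉ = 5 racks.
An optimal packing achieves that bound: [35,3] [34] [28,12] [23,19] [22,18] → 5 racks.
Excess: 6 − 5 = 1.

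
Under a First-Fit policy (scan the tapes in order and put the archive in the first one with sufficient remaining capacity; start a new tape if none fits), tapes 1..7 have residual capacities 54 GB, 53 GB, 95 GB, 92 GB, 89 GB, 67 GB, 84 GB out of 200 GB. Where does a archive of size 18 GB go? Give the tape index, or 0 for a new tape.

Tapes with room: tape 1 (54 GB), tape 2 (53 GB), tape 3 (95 GB), tape 4 (92 GB), tape 5 (89 GB), tape 6 (67 GB), tape 7 (84 GB).
The first with room is tape 1.

1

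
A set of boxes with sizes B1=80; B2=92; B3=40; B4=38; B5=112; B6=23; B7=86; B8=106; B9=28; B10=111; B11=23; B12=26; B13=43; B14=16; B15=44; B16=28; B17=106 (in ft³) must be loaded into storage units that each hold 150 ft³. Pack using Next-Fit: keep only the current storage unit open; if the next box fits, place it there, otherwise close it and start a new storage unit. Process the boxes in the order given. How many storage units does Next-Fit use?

Put B1 (80 ft³) in storage unit 1; 70 ft³ remain.
Put B2 (92 ft³) in storage unit 2; 58 ft³ remain.
Put B3 (40 ft³) in storage unit 2; 18 ft³ remain.
Put B4 (38 ft³) in storage unit 3; 112 ft³ remain.
Put B5 (112 ft³) in storage unit 3; 0 ft³ remain.
Put B6 (23 ft³) in storage unit 4; 127 ft³ remain.
Put B7 (86 ft³) in storage unit 4; 41 ft³ remain.
Put B8 (106 ft³) in storage unit 5; 44 ft³ remain.
Put B9 (28 ft³) in storage unit 5; 16 ft³ remain.
Put B10 (111 ft³) in storage unit 6; 39 ft³ remain.
Put B11 (23 ft³) in storage unit 6; 16 ft³ remain.
Put B12 (26 ft³) in storage unit 7; 124 ft³ remain.
Put B13 (43 ft³) in storage unit 7; 81 ft³ remain.
Put B14 (16 ft³) in storage unit 7; 65 ft³ remain.
Put B15 (44 ft³) in storage unit 7; 21 ft³ remain.
Put B16 (28 ft³) in storage unit 8; 122 ft³ remain.
Put B17 (106 ft³) in storage unit 8; 16 ft³ remain.

8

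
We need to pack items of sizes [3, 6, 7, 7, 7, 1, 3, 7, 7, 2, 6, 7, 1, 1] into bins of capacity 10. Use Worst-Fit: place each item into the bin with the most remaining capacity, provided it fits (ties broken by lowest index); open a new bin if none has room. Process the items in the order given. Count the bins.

bin 1: place 3, 7 left
bin 1: place 6, 1 left
bin 2: place 7, 3 left
bin 3: place 7, 3 left
bin 4: place 7, 3 left
bin 2: place 1, 2 left
bin 3: place 3, 0 left
bin 5: place 7, 3 left
bin 6: place 7, 3 left
bin 4: place 2, 1 left
bin 7: place 6, 4 left
bin 8: place 7, 3 left
bin 7: place 1, 3 left
bin 5: place 1, 2 left
Final bins: [3,6] [7,1] [7,3] [7,2] [7,1] [7] [6,1] [7].

8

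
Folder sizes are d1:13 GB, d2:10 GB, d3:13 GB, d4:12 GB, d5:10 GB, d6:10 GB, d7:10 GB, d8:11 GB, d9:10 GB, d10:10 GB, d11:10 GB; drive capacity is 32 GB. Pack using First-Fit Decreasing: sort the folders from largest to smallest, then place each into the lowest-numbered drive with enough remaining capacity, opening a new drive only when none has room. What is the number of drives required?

5

Sorted descending: 13, 13, 12, 11, 10, 10, 10, 10, 10, 10, 10.
13 GB → drive 1 (remaining 19 GB)
13 GB → drive 1 (remaining 6 GB)
12 GB → drive 2 (remaining 20 GB)
11 GB → drive 2 (remaining 9 GB)
10 GB → drive 3 (remaining 22 GB)
10 GB → drive 3 (remaining 12 GB)
10 GB → drive 3 (remaining 2 GB)
10 GB → drive 4 (remaining 22 GB)
10 GB → drive 4 (remaining 12 GB)
10 GB → drive 4 (remaining 2 GB)
10 GB → drive 5 (remaining 22 GB)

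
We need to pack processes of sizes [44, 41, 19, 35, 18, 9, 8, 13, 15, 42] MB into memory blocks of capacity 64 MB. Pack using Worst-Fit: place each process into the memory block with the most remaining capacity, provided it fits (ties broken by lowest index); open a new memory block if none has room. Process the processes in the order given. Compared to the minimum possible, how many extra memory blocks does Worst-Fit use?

1

Worst-Fit: [44,9,8] [41,19] [35,18] [13,15] [42] → 5 memory blocks.
Total size 244 MB; any packing needs at least ⌈244/64⌉ = 4 memory blocks.
An optimal packing achieves that bound: [44,19] [42,18] [41,15,8] [35,13,9] → 4 memory blocks.
Excess: 5 − 4 = 1.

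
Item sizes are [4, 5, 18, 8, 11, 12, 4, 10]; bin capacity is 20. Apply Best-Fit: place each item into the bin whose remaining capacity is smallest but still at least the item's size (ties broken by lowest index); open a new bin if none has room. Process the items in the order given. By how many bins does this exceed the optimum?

Best-Fit: [4,5,8] [18] [11] [12,4] [10] → 5 bins.
Total size 72; any packing needs at least ⌈72/20⌉ = 4 bins.
An optimal packing achieves that bound: [18] [12,8] [11,5,4] [10,4] → 4 bins.
Excess: 5 − 4 = 1.

1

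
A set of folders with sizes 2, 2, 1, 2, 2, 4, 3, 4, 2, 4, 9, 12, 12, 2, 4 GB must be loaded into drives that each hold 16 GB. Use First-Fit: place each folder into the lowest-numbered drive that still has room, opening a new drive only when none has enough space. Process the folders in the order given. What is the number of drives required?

Put 2 GB in drive 1; 14 GB remain.
Put 2 GB in drive 1; 12 GB remain.
Put 1 GB in drive 1; 11 GB remain.
Put 2 GB in drive 1; 9 GB remain.
Put 2 GB in drive 1; 7 GB remain.
Put 4 GB in drive 1; 3 GB remain.
Put 3 GB in drive 1; 0 GB remain.
Put 4 GB in drive 2; 12 GB remain.
Put 2 GB in drive 2; 10 GB remain.
Put 4 GB in drive 2; 6 GB remain.
Put 9 GB in drive 3; 7 GB remain.
Put 12 GB in drive 4; 4 GB remain.
Put 12 GB in drive 5; 4 GB remain.
Put 2 GB in drive 2; 4 GB remain.
Put 4 GB in drive 2; 0 GB remain.
Final drives: [2,2,1,2,2,4,3] [4,2,4,2,4] [9] [12] [12].

5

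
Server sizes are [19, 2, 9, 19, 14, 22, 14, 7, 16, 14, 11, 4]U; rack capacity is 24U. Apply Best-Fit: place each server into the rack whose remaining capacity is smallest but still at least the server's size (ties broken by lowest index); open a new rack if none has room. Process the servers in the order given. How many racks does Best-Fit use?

rack 1: place 19U, 5U left
rack 1: place 2U, 3U left
rack 2: place 9U, 15U left
rack 3: place 19U, 5U left
rack 2: place 14U, 1U left
rack 4: place 22U, 2U left
rack 5: place 14U, 10U left
rack 5: place 7U, 3U left
rack 6: place 16U, 8U left
rack 7: place 14U, 10U left
rack 8: place 11U, 13U left
rack 3: place 4U, 1U left

8 racks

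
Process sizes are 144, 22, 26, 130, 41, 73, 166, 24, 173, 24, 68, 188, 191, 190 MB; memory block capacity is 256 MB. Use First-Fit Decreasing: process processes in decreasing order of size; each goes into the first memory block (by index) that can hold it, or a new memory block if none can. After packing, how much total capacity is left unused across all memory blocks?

332

Sorted descending: 191, 190, 188, 173, 166, 144, 130, 73, 68, 41, 26, 24, 24, 22.
memory block 1: place 191 MB, 65 MB left
memory block 2: place 190 MB, 66 MB left
memory block 3: place 188 MB, 68 MB left
memory block 4: place 173 MB, 83 MB left
memory block 5: place 166 MB, 90 MB left
memory block 6: place 144 MB, 112 MB left
memory block 7: place 130 MB, 126 MB left
memory block 4: place 73 MB, 10 MB left
memory block 3: place 68 MB, 0 MB left
memory block 1: place 41 MB, 24 MB left
memory block 2: place 26 MB, 40 MB left
memory block 1: place 24 MB, 0 MB left
memory block 2: place 24 MB, 16 MB left
memory block 5: place 22 MB, 68 MB left
7 memory blocks × 256 MB = 1792 MB; used 1460 MB; unused 332 MB.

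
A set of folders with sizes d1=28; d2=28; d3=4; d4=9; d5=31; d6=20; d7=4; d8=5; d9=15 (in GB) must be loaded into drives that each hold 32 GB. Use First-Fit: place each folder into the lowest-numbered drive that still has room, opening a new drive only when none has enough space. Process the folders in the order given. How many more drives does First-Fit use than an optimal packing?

First-Fit: [28,4] [28,4] [9,20] [31] [5,15] → 5 drives.
Total size 144 GB; any packing needs at least ⌈144/32⌉ = 5 drives.
So 5 is already optimal.

0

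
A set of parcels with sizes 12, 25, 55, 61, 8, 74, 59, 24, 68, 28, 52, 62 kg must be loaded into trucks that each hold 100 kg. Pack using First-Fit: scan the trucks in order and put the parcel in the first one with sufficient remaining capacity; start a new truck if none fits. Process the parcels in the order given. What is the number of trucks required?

7

Put 12 kg in truck 1; 88 kg remain.
Put 25 kg in truck 1; 63 kg remain.
Put 55 kg in truck 1; 8 kg remain.
Put 61 kg in truck 2; 39 kg remain.
Put 8 kg in truck 1; 0 kg remain.
Put 74 kg in truck 3; 26 kg remain.
Put 59 kg in truck 4; 41 kg remain.
Put 24 kg in truck 2; 15 kg remain.
Put 68 kg in truck 5; 32 kg remain.
Put 28 kg in truck 4; 13 kg remain.
Put 52 kg in truck 6; 48 kg remain.
Put 62 kg in truck 7; 38 kg remain.
Final trucks: [12,25,55,8] [61,24] [74] [59,28] [68] [52] [62].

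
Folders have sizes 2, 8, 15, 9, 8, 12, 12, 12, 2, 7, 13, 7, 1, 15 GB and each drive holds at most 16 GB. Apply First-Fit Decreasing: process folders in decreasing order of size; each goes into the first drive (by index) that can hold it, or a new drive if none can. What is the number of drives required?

Sorted descending: 15, 15, 13, 12, 12, 12, 9, 8, 8, 7, 7, 2, 2, 1.
15 GB → drive 1 (remaining 1 GB)
15 GB → drive 2 (remaining 1 GB)
13 GB → drive 3 (remaining 3 GB)
12 GB → drive 4 (remaining 4 GB)
12 GB → drive 5 (remaining 4 GB)
12 GB → drive 6 (remaining 4 GB)
9 GB → drive 7 (remaining 7 GB)
8 GB → drive 8 (remaining 8 GB)
8 GB → drive 8 (remaining 0 GB)
7 GB → drive 7 (remaining 0 GB)
7 GB → drive 9 (remaining 9 GB)
2 GB → drive 3 (remaining 1 GB)
2 GB → drive 4 (remaining 2 GB)
1 GB → drive 1 (remaining 0 GB)

9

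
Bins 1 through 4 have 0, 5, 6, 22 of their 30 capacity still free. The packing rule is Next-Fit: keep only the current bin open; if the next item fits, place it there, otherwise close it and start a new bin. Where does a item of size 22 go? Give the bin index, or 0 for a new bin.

Next-Fit only looks at bin 4, which has 22 free.
22 fits there.

4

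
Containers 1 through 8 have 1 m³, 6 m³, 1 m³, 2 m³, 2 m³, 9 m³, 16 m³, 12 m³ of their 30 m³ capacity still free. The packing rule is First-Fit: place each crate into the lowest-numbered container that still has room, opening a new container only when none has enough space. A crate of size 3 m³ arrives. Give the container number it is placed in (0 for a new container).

2

Containers with room: container 2 (6 m³), container 6 (9 m³), container 7 (16 m³), container 8 (12 m³).
The first with room is container 2.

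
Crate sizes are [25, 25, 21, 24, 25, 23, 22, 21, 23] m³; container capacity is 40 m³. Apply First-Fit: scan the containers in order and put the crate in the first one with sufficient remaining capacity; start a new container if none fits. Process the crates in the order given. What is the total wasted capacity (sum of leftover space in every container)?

Put 25 m³ in container 1; 15 m³ remain.
Put 25 m³ in container 2; 15 m³ remain.
Put 21 m³ in container 3; 19 m³ remain.
Put 24 m³ in container 4; 16 m³ remain.
Put 25 m³ in container 5; 15 m³ remain.
Put 23 m³ in container 6; 17 m³ remain.
Put 22 m³ in container 7; 18 m³ remain.
Put 21 m³ in container 8; 19 m³ remain.
Put 23 m³ in container 9; 17 m³ remain.
9 containers × 40 m³ = 360 m³; used 209 m³; unused 151 m³.

151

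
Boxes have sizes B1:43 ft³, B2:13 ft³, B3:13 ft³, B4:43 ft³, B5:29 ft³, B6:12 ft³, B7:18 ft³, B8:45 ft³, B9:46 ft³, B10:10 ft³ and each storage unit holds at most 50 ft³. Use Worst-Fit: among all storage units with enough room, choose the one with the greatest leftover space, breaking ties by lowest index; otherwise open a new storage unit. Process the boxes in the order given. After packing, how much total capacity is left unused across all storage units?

B1 (43 ft³) → storage unit 1 (remaining 7 ft³)
B2 (13 ft³) → storage unit 2 (remaining 37 ft³)
B3 (13 ft³) → storage unit 2 (remaining 24 ft³)
B4 (43 ft³) → storage unit 3 (remaining 7 ft³)
B5 (29 ft³) → storage unit 4 (remaining 21 ft³)
B6 (12 ft³) → storage unit 2 (remaining 12 ft³)
B7 (18 ft³) → storage unit 4 (remaining 3 ft³)
B8 (45 ft³) → storage unit 5 (remaining 5 ft³)
B9 (46 ft³) → storage unit 6 (remaining 4 ft³)
B10 (10 ft³) → storage unit 2 (remaining 2 ft³)
6 storage units × 50 ft³ = 300 ft³; used 272 ft³; unused 28 ft³.

28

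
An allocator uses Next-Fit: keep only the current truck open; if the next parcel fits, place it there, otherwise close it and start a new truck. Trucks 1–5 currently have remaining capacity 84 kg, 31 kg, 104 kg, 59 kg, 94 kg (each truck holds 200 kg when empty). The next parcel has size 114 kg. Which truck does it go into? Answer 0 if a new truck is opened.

Next-Fit only looks at truck 5, which has 94 kg free.
114 kg does not fit, so a new truck is opened.

0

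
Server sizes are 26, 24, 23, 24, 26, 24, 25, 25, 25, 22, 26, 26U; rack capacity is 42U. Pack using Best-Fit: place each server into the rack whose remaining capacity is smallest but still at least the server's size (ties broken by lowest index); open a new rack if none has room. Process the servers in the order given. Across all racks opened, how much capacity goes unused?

26U → rack 1 (remaining 16U)
24U → rack 2 (remaining 18U)
23U → rack 3 (remaining 19U)
24U → rack 4 (remaining 18U)
26U → rack 5 (remaining 16U)
24U → rack 6 (remaining 18U)
25U → rack 7 (remaining 17U)
25U → rack 8 (remaining 17U)
25U → rack 9 (remaining 17U)
22U → rack 10 (remaining 20U)
26U → rack 11 (remaining 16U)
26U → rack 12 (remaining 16U)
12 racks × 42U = 504U; used 296U; unused 208U.

208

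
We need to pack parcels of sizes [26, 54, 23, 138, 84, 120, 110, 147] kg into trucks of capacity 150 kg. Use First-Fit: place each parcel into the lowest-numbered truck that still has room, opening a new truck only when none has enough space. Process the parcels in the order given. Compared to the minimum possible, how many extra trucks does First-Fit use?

1

First-Fit: [26,54,23] [138] [84] [120] [110] [147] → 6 trucks.
Total size 702 kg; any packing needs at least ⌈702/150⌉ = 5 trucks.
An optimal packing achieves that bound: [147] [138] [120,26] [110,23] [84,54] → 5 trucks.
Excess: 6 − 5 = 1.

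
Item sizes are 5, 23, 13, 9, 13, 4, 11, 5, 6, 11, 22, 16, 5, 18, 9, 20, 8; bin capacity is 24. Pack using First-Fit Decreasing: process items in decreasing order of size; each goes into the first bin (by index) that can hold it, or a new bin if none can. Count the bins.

9

Sorted descending: 23, 22, 20, 18, 16, 13, 13, 11, 11, 9, 9, 8, 6, 5, 5, 5, 4.
23 → bin 1 (remaining 1)
22 → bin 2 (remaining 2)
20 → bin 3 (remaining 4)
18 → bin 4 (remaining 6)
16 → bin 5 (remaining 8)
13 → bin 6 (remaining 11)
13 → bin 7 (remaining 11)
11 → bin 6 (remaining 0)
11 → bin 7 (remaining 0)
9 → bin 8 (remaining 15)
9 → bin 8 (remaining 6)
8 → bin 5 (remaining 0)
6 → bin 4 (remaining 0)
5 → bin 8 (remaining 1)
5 → bin 9 (remaining 19)
5 → bin 9 (remaining 14)
4 → bin 3 (remaining 0)
Final bins: [23] [22] [20,4] [18,6] [16,8] [13,11] [13,11] [9,9,5] [5,5].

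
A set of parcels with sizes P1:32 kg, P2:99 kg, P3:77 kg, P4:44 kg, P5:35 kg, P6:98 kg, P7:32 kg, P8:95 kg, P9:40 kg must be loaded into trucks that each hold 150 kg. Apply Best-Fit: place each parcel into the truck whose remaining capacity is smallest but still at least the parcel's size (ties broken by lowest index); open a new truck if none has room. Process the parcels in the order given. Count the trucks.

Put P1 (32 kg) in truck 1; 118 kg remain.
Put P2 (99 kg) in truck 1; 19 kg remain.
Put P3 (77 kg) in truck 2; 73 kg remain.
Put P4 (44 kg) in truck 2; 29 kg remain.
Put P5 (35 kg) in truck 3; 115 kg remain.
Put P6 (98 kg) in truck 3; 17 kg remain.
Put P7 (32 kg) in truck 4; 118 kg remain.
Put P8 (95 kg) in truck 4; 23 kg remain.
Put P9 (40 kg) in truck 5; 110 kg remain.

5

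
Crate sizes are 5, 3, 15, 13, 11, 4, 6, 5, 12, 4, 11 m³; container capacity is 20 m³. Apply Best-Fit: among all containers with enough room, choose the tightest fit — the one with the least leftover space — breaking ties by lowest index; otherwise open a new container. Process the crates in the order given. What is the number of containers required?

container 1: place 5 m³, 15 m³ left
container 1: place 3 m³, 12 m³ left
container 2: place 15 m³, 5 m³ left
container 3: place 13 m³, 7 m³ left
container 1: place 11 m³, 1 m³ left
container 2: place 4 m³, 1 m³ left
container 3: place 6 m³, 1 m³ left
container 4: place 5 m³, 15 m³ left
container 4: place 12 m³, 3 m³ left
container 5: place 4 m³, 16 m³ left
container 5: place 11 m³, 5 m³ left

5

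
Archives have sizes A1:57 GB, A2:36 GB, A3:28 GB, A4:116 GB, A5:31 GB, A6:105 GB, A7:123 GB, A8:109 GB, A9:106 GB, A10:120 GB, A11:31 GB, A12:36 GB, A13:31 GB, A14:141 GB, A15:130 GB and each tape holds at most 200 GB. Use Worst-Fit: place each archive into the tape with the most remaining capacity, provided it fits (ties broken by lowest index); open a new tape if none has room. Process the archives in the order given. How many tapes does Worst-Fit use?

Put A1 (57 GB) in tape 1; 143 GB remain.
Put A2 (36 GB) in tape 1; 107 GB remain.
Put A3 (28 GB) in tape 1; 79 GB remain.
Put A4 (116 GB) in tape 2; 84 GB remain.
Put A5 (31 GB) in tape 2; 53 GB remain.
Put A6 (105 GB) in tape 3; 95 GB remain.
Put A7 (123 GB) in tape 4; 77 GB remain.
Put A8 (109 GB) in tape 5; 91 GB remain.
Put A9 (106 GB) in tape 6; 94 GB remain.
Put A10 (120 GB) in tape 7; 80 GB remain.
Put A11 (31 GB) in tape 3; 64 GB remain.
Put A12 (36 GB) in tape 6; 58 GB remain.
Put A13 (31 GB) in tape 5; 60 GB remain.
Put A14 (141 GB) in tape 8; 59 GB remain.
Put A15 (130 GB) in tape 9; 70 GB remain.
Final tapes: [57,36,28] [116,31] [105,31] [123] [109,31] [106,36] [120] [141] [130].

9 tapes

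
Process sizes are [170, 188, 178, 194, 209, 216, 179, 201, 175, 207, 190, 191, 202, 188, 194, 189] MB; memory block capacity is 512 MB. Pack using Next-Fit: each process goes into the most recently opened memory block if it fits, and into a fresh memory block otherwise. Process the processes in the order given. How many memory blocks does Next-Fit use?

Put 170 MB in memory block 1; 342 MB remain.
Put 188 MB in memory block 1; 154 MB remain.
Put 178 MB in memory block 2; 334 MB remain.
Put 194 MB in memory block 2; 140 MB remain.
Put 209 MB in memory block 3; 303 MB remain.
Put 216 MB in memory block 3; 87 MB remain.
Put 179 MB in memory block 4; 333 MB remain.
Put 201 MB in memory block 4; 132 MB remain.
Put 175 MB in memory block 5; 337 MB remain.
Put 207 MB in memory block 5; 130 MB remain.
Put 190 MB in memory block 6; 322 MB remain.
Put 191 MB in memory block 6; 131 MB remain.
Put 202 MB in memory block 7; 310 MB remain.
Put 188 MB in memory block 7; 122 MB remain.
Put 194 MB in memory block 8; 318 MB remain.
Put 189 MB in memory block 8; 129 MB remain.

8 memory blocks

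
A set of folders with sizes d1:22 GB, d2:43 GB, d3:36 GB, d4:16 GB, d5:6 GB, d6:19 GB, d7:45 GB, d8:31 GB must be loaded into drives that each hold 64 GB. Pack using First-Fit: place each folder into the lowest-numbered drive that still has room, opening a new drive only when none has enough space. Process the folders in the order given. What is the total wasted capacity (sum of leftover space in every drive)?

38

Put d1 (22 GB) in drive 1; 42 GB remain.
Put d2 (43 GB) in drive 2; 21 GB remain.
Put d3 (36 GB) in drive 1; 6 GB remain.
Put d4 (16 GB) in drive 2; 5 GB remain.
Put d5 (6 GB) in drive 1; 0 GB remain.
Put d6 (19 GB) in drive 3; 45 GB remain.
Put d7 (45 GB) in drive 3; 0 GB remain.
Put d8 (31 GB) in drive 4; 33 GB remain.
4 drives × 64 GB = 256 GB; used 218 GB; unused 38 GB.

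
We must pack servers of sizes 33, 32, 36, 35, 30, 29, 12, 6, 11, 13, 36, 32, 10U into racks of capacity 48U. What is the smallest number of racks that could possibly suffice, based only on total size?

7

Total size = 33 + 32 + 36 + 35 + 30 + 29 + 12 + 6 + 11 + 13 + 36 + 32 + 10 = 315U.
⌈315 / 48⌉ = 7.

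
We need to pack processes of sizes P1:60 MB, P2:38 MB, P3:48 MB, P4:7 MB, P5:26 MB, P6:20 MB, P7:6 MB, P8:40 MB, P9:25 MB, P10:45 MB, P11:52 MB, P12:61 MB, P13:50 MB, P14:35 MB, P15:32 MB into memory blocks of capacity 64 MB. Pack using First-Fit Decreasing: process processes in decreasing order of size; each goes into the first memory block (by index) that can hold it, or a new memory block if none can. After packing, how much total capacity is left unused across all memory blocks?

Sorted descending: 61, 60, 52, 50, 48, 45, 40, 38, 35, 32, 26, 25, 20, 7, 6.
memory block 1: place 61 MB, 3 MB left
memory block 2: place 60 MB, 4 MB left
memory block 3: place 52 MB, 12 MB left
memory block 4: place 50 MB, 14 MB left
memory block 5: place 48 MB, 16 MB left
memory block 6: place 45 MB, 19 MB left
memory block 7: place 40 MB, 24 MB left
memory block 8: place 38 MB, 26 MB left
memory block 9: place 35 MB, 29 MB left
memory block 10: place 32 MB, 32 MB left
memory block 8: place 26 MB, 0 MB left
memory block 9: place 25 MB, 4 MB left
memory block 7: place 20 MB, 4 MB left
memory block 3: place 7 MB, 5 MB left
memory block 4: place 6 MB, 8 MB left
10 memory blocks × 64 MB = 640 MB; used 545 MB; unused 95 MB.

95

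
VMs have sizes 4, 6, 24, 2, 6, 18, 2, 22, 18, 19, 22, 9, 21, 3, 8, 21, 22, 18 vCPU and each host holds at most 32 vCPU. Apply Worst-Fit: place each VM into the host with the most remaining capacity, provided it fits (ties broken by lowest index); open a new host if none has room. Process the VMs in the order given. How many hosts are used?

host 1: place 4 vCPU, 28 vCPU left
host 1: place 6 vCPU, 22 vCPU left
host 2: place 24 vCPU, 8 vCPU left
host 1: place 2 vCPU, 20 vCPU left
host 1: place 6 vCPU, 14 vCPU left
host 3: place 18 vCPU, 14 vCPU left
host 1: place 2 vCPU, 12 vCPU left
host 4: place 22 vCPU, 10 vCPU left
host 5: place 18 vCPU, 14 vCPU left
host 6: place 19 vCPU, 13 vCPU left
host 7: place 22 vCPU, 10 vCPU left
host 3: place 9 vCPU, 5 vCPU left
host 8: place 21 vCPU, 11 vCPU left
host 5: place 3 vCPU, 11 vCPU left
host 6: place 8 vCPU, 5 vCPU left
host 9: place 21 vCPU, 11 vCPU left
host 10: place 22 vCPU, 10 vCPU left
host 11: place 18 vCPU, 14 vCPU left

11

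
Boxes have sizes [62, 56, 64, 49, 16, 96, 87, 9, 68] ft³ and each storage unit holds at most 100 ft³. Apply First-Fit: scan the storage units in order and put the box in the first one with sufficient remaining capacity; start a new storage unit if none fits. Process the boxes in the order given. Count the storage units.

Put 62 ft³ in storage unit 1; 38 ft³ remain.
Put 56 ft³ in storage unit 2; 44 ft³ remain.
Put 64 ft³ in storage unit 3; 36 ft³ remain.
Put 49 ft³ in storage unit 4; 51 ft³ remain.
Put 16 ft³ in storage unit 1; 22 ft³ remain.
Put 96 ft³ in storage unit 5; 4 ft³ remain.
Put 87 ft³ in storage unit 6; 13 ft³ remain.
Put 9 ft³ in storage unit 1; 13 ft³ remain.
Put 68 ft³ in storage unit 7; 32 ft³ remain.

7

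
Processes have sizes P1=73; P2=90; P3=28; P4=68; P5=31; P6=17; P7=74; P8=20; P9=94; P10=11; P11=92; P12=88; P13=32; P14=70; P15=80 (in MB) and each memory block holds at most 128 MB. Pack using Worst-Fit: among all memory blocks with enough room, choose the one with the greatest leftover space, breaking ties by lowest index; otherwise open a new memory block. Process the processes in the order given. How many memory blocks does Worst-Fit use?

Put P1 (73 MB) in memory block 1; 55 MB remain.
Put P2 (90 MB) in memory block 2; 38 MB remain.
Put P3 (28 MB) in memory block 1; 27 MB remain.
Put P4 (68 MB) in memory block 3; 60 MB remain.
Put P5 (31 MB) in memory block 3; 29 MB remain.
Put P6 (17 MB) in memory block 2; 21 MB remain.
Put P7 (74 MB) in memory block 4; 54 MB remain.
Put P8 (20 MB) in memory block 4; 34 MB remain.
Put P9 (94 MB) in memory block 5; 34 MB remain.
Put P10 (11 MB) in memory block 4; 23 MB remain.
Put P11 (92 MB) in memory block 6; 36 MB remain.
Put P12 (88 MB) in memory block 7; 40 MB remain.
Put P13 (32 MB) in memory block 7; 8 MB remain.
Put P14 (70 MB) in memory block 8; 58 MB remain.
Put P15 (80 MB) in memory block 9; 48 MB remain.
Final memory blocks: [73,28] [90,17] [68,31] [74,20,11] [94] [92] [88,32] [70] [80].

9 memory blocks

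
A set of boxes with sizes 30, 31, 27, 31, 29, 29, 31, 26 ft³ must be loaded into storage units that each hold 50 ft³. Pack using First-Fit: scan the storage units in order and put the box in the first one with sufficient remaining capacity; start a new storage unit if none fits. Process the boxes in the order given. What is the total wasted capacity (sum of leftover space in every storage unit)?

Put 30 ft³ in storage unit 1; 20 ft³ remain.
Put 31 ft³ in storage unit 2; 19 ft³ remain.
Put 27 ft³ in storage unit 3; 23 ft³ remain.
Put 31 ft³ in storage unit 4; 19 ft³ remain.
Put 29 ft³ in storage unit 5; 21 ft³ remain.
Put 29 ft³ in storage unit 6; 21 ft³ remain.
Put 31 ft³ in storage unit 7; 19 ft³ remain.
Put 26 ft³ in storage unit 8; 24 ft³ remain.
8 storage units × 50 ft³ = 400 ft³; used 234 ft³; unused 166 ft³.

166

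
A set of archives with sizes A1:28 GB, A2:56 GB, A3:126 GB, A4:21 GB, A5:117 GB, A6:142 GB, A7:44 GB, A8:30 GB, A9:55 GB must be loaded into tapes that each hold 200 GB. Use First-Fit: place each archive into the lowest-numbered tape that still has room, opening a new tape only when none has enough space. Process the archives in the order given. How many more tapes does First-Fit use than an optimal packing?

0

First-Fit: [28,56,21,44,30] [126,55] [117] [142] → 4 tapes.
Total size 619 GB; any packing needs at least ⌈619/200⌉ = 4 tapes.
So 4 is already optimal.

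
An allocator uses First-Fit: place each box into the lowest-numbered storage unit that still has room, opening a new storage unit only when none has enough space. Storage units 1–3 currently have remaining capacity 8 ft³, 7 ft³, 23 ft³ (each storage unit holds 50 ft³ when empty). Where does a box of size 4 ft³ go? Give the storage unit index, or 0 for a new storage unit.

Storage units with room: storage unit 1 (8 ft³), storage unit 2 (7 ft³), storage unit 3 (23 ft³).
The first with room is storage unit 1.

1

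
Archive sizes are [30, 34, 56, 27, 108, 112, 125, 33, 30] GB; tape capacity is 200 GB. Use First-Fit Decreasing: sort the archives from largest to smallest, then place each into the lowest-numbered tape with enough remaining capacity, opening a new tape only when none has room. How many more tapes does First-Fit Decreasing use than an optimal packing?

0

First-Fit Decreasing: [125,56] [112,34,33] [108,30,30,27] → 3 tapes.
Total size 555 GB; any packing needs at least ⌈555/200⌉ = 3 tapes.
So 3 is already optimal.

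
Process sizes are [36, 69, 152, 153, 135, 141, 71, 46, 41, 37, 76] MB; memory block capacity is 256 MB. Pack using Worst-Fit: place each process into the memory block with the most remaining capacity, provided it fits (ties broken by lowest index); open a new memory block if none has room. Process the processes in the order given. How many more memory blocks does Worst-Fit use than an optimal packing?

1

Worst-Fit: [36,69,135] [152,46] [153,41,37] [141,71] [76] → 5 memory blocks.
Total size 957 MB; any packing needs at least ⌈957/256⌉ = 4 memory blocks.
An optimal packing achieves that bound: [153,76] [152,71] [141,69,46] [135,41,37,36] → 4 memory blocks.
Excess: 5 − 4 = 1.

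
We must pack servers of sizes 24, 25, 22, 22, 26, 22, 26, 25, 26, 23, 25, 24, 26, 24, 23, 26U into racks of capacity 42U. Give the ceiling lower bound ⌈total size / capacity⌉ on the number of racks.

Total size = 24 + 25 + 22 + 22 + 26 + 22 + 26 + 25 + 26 + 23 + 25 + 24 + 26 + 24 + 23 + 26 = 389U.
⌈389 / 42⌉ = 10.

10 racks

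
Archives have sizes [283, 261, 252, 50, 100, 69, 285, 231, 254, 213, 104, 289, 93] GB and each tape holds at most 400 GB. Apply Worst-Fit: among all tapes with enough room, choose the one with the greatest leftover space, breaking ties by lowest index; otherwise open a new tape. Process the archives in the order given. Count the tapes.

8

Put 283 GB in tape 1; 117 GB remain.
Put 261 GB in tape 2; 139 GB remain.
Put 252 GB in tape 3; 148 GB remain.
Put 50 GB in tape 3; 98 GB remain.
Put 100 GB in tape 2; 39 GB remain.
Put 69 GB in tape 1; 48 GB remain.
Put 285 GB in tape 4; 115 GB remain.
Put 231 GB in tape 5; 169 GB remain.
Put 254 GB in tape 6; 146 GB remain.
Put 213 GB in tape 7; 187 GB remain.
Put 104 GB in tape 7; 83 GB remain.
Put 289 GB in tape 8; 111 GB remain.
Put 93 GB in tape 5; 76 GB remain.
Final tapes: [283,69] [261,100] [252,50] [285] [231,93] [254] [213,104] [289].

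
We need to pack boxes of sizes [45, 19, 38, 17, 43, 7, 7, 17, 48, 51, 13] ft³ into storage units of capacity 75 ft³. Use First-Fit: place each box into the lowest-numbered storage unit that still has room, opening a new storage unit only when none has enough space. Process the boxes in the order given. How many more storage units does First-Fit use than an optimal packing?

First-Fit: [45,19,7] [38,17,7,13] [43,17] [48] [51] → 5 storage units.
Total size 305 ft³; any packing needs at least ⌈305/75⌉ = 5 storage units.
So 5 is already optimal.

0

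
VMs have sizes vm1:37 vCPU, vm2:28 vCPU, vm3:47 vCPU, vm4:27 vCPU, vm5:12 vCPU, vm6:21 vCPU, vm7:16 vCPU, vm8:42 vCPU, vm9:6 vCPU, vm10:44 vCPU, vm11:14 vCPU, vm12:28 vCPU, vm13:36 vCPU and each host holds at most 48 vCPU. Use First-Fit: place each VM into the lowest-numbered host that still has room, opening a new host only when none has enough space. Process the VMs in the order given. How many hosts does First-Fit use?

vm1 (37 vCPU) → host 1 (remaining 11 vCPU)
vm2 (28 vCPU) → host 2 (remaining 20 vCPU)
vm3 (47 vCPU) → host 3 (remaining 1 vCPU)
vm4 (27 vCPU) → host 4 (remaining 21 vCPU)
vm5 (12 vCPU) → host 2 (remaining 8 vCPU)
vm6 (21 vCPU) → host 4 (remaining 0 vCPU)
vm7 (16 vCPU) → host 5 (remaining 32 vCPU)
vm8 (42 vCPU) → host 6 (remaining 6 vCPU)
vm9 (6 vCPU) → host 1 (remaining 5 vCPU)
vm10 (44 vCPU) → host 7 (remaining 4 vCPU)
vm11 (14 vCPU) → host 5 (remaining 18 vCPU)
vm12 (28 vCPU) → host 8 (remaining 20 vCPU)
vm13 (36 vCPU) → host 9 (remaining 12 vCPU)

9 hosts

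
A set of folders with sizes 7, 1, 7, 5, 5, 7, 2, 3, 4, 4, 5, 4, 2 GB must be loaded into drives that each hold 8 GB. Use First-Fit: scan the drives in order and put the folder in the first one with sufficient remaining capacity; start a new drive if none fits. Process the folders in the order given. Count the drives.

7 GB → drive 1 (remaining 1 GB)
1 GB → drive 1 (remaining 0 GB)
7 GB → drive 2 (remaining 1 GB)
5 GB → drive 3 (remaining 3 GB)
5 GB → drive 4 (remaining 3 GB)
7 GB → drive 5 (remaining 1 GB)
2 GB → drive 3 (remaining 1 GB)
3 GB → drive 4 (remaining 0 GB)
4 GB → drive 6 (remaining 4 GB)
4 GB → drive 6 (remaining 0 GB)
5 GB → drive 7 (remaining 3 GB)
4 GB → drive 8 (remaining 4 GB)
2 GB → drive 7 (remaining 1 GB)
Final drives: [7,1] [7] [5,2] [5,3] [7] [4,4] [5,2] [4].

8 drives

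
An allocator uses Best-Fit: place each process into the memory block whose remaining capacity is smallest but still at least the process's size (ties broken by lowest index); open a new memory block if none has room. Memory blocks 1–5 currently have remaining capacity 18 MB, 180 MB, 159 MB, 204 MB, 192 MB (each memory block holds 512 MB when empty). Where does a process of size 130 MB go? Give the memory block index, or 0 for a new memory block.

Memory blocks with room: memory block 2 (180 MB), memory block 3 (159 MB), memory block 4 (204 MB), memory block 5 (192 MB).
Tightest fit is memory block 3 with 159 MB free.

3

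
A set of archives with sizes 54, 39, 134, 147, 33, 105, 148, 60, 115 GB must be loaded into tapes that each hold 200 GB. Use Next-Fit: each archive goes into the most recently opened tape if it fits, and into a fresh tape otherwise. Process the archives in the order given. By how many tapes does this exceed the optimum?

Next-Fit: [54,39] [134] [147,33] [105] [148] [60,115] → 6 tapes.
Total size 835 GB; any packing needs at least ⌈835/200⌉ = 5 tapes.
An optimal packing achieves that bound: [148,39] [147,33] [134,60] [115,54] [105] → 5 tapes.
Excess: 6 − 5 = 1.

1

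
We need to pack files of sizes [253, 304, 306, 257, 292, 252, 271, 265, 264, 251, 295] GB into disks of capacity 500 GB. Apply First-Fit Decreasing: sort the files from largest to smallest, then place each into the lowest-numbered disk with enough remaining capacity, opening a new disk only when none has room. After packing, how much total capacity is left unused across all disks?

Sorted descending: 306, 304, 295, 292, 271, 265, 264, 257, 253, 252, 251.
disk 1: place 306 GB, 194 GB left
disk 2: place 304 GB, 196 GB left
disk 3: place 295 GB, 205 GB left
disk 4: place 292 GB, 208 GB left
disk 5: place 271 GB, 229 GB left
disk 6: place 265 GB, 235 GB left
disk 7: place 264 GB, 236 GB left
disk 8: place 257 GB, 243 GB left
disk 9: place 253 GB, 247 GB left
disk 10: place 252 GB, 248 GB left
disk 11: place 251 GB, 249 GB left
11 disks × 500 GB = 5500 GB; used 3010 GB; unused 2490 GB.

2490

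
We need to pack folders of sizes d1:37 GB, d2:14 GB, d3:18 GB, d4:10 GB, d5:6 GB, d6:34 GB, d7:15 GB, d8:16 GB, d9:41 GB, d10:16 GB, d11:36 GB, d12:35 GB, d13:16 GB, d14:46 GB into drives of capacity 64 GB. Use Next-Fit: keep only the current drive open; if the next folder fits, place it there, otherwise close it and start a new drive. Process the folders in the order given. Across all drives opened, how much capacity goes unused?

108

drive 1: place d1 (37 GB), 27 GB left
drive 1: place d2 (14 GB), 13 GB left
drive 2: place d3 (18 GB), 46 GB left
drive 2: place d4 (10 GB), 36 GB left
drive 2: place d5 (6 GB), 30 GB left
drive 3: place d6 (34 GB), 30 GB left
drive 3: place d7 (15 GB), 15 GB left
drive 4: place d8 (16 GB), 48 GB left
drive 4: place d9 (41 GB), 7 GB left
drive 5: place d10 (16 GB), 48 GB left
drive 5: place d11 (36 GB), 12 GB left
drive 6: place d12 (35 GB), 29 GB left
drive 6: place d13 (16 GB), 13 GB left
drive 7: place d14 (46 GB), 18 GB left
7 drives × 64 GB = 448 GB; used 340 GB; unused 108 GB.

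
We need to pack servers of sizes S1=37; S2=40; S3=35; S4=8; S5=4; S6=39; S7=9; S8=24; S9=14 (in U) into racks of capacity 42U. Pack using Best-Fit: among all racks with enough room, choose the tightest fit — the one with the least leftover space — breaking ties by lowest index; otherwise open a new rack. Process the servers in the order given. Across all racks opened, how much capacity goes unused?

rack 1: place S1 (37U), 5U left
rack 2: place S2 (40U), 2U left
rack 3: place S3 (35U), 7U left
rack 4: place S4 (8U), 34U left
rack 1: place S5 (4U), 1U left
rack 5: place S6 (39U), 3U left
rack 4: place S7 (9U), 25U left
rack 4: place S8 (24U), 1U left
rack 6: place S9 (14U), 28U left
6 racks × 42U = 252U; used 210U; unused 42U.

42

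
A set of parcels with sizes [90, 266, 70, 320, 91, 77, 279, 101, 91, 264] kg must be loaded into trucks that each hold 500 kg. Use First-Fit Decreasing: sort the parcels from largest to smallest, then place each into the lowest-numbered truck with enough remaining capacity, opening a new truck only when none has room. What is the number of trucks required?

Sorted descending: 320, 279, 266, 264, 101, 91, 91, 90, 77, 70.
Put 320 kg in truck 1; 180 kg remain.
Put 279 kg in truck 2; 221 kg remain.
Put 266 kg in truck 3; 234 kg remain.
Put 264 kg in truck 4; 236 kg remain.
Put 101 kg in truck 1; 79 kg remain.
Put 91 kg in truck 2; 130 kg remain.
Put 91 kg in truck 2; 39 kg remain.
Put 90 kg in truck 3; 144 kg remain.
Put 77 kg in truck 1; 2 kg remain.
Put 70 kg in truck 3; 74 kg remain.

4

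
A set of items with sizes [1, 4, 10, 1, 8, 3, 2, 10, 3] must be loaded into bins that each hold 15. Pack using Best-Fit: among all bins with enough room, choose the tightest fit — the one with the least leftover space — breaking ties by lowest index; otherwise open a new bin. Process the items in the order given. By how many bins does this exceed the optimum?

0

Best-Fit: [1,4,10] [1,8,3,2] [10,3] → 3 bins.
Total size 42; any packing needs at least ⌈42/15⌉ = 3 bins.
So 3 is already optimal.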